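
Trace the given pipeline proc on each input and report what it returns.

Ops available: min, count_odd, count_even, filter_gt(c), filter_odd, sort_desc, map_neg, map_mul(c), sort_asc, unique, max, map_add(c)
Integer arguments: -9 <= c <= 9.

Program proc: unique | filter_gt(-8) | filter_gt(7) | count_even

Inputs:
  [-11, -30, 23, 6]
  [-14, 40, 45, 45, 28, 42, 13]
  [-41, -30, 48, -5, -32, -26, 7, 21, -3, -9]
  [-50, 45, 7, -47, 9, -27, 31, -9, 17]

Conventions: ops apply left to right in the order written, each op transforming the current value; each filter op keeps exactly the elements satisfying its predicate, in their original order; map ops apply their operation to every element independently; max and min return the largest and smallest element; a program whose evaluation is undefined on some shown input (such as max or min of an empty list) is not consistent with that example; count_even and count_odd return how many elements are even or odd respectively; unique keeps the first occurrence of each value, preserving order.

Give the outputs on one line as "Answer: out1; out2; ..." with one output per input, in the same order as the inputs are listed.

0; 3; 1; 0

Execution, op by op:
  [-11, -30, 23, 6] -> [-11, -30, 23, 6] -> [23, 6] -> [23] -> 0
  [-14, 40, 45, 45, 28, 42, 13] -> [-14, 40, 45, 28, 42, 13] -> [40, 45, 28, 42, 13] -> [40, 45, 28, 42, 13] -> 3
  [-41, -30, 48, -5, -32, -26, 7, 21, -3, -9] -> [-41, -30, 48, -5, -32, -26, 7, 21, -3, -9] -> [48, -5, 7, 21, -3] -> [48, 21] -> 1
  [-50, 45, 7, -47, 9, -27, 31, -9, 17] -> [-50, 45, 7, -47, 9, -27, 31, -9, 17] -> [45, 7, 9, 31, 17] -> [45, 9, 31, 17] -> 0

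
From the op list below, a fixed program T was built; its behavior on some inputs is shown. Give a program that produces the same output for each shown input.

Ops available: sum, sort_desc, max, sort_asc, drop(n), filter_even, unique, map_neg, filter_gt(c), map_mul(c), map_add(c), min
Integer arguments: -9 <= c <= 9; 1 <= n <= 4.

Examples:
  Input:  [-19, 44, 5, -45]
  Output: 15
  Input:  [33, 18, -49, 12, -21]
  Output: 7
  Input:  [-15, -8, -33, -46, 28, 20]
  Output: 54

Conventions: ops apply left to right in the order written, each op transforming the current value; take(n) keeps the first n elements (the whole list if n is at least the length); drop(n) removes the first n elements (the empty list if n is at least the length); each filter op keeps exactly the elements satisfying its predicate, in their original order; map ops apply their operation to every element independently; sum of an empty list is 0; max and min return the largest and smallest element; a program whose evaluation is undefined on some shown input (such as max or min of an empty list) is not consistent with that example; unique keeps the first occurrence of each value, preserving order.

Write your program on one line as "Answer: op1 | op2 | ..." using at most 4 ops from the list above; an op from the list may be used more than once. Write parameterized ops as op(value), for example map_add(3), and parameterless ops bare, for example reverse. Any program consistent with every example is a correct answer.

map_neg | sort_desc | sum

Check, running the answer program on each example:
  [-19, 44, 5, -45] -> [19, -44, -5, 45] -> [45, 19, -5, -44] -> 15
  [33, 18, -49, 12, -21] -> [-33, -18, 49, -12, 21] -> [49, 21, -12, -18, -33] -> 7
  [-15, -8, -33, -46, 28, 20] -> [15, 8, 33, 46, -28, -20] -> [46, 33, 15, 8, -20, -28] -> 54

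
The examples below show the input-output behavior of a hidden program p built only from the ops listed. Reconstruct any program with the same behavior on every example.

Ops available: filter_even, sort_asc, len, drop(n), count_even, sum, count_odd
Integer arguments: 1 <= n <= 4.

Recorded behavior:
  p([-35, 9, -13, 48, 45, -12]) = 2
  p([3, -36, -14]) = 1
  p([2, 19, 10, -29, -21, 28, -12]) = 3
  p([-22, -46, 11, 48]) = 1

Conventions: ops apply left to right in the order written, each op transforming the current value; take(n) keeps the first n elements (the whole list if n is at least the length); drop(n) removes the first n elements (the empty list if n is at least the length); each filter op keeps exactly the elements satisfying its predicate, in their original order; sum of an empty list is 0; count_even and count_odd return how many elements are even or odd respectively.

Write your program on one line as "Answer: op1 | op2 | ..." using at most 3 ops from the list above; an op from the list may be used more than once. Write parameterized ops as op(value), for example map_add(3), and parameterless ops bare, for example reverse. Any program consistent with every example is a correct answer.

drop(2) | count_even

Check, running the answer program on each example:
  [-35, 9, -13, 48, 45, -12] -> [-13, 48, 45, -12] -> 2
  [3, -36, -14] -> [-14] -> 1
  [2, 19, 10, -29, -21, 28, -12] -> [10, -29, -21, 28, -12] -> 3
  [-22, -46, 11, 48] -> [11, 48] -> 1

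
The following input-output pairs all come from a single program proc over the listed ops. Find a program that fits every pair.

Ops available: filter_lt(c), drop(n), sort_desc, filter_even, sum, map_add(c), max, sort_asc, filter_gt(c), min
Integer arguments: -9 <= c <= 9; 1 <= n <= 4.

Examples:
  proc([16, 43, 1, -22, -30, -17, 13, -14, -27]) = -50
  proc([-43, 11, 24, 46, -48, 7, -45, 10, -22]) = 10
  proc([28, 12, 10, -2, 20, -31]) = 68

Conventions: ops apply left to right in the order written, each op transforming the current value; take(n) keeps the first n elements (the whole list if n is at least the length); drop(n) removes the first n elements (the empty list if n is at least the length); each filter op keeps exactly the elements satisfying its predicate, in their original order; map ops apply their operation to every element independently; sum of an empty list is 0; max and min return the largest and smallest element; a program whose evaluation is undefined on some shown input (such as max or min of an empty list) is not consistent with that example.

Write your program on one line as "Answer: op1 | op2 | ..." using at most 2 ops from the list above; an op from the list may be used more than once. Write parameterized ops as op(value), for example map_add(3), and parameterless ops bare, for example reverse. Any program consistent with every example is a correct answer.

filter_even | sum

Check, running the answer program on each example:
  [16, 43, 1, -22, -30, -17, 13, -14, -27] -> [16, -22, -30, -14] -> -50
  [-43, 11, 24, 46, -48, 7, -45, 10, -22] -> [24, 46, -48, 10, -22] -> 10
  [28, 12, 10, -2, 20, -31] -> [28, 12, 10, -2, 20] -> 68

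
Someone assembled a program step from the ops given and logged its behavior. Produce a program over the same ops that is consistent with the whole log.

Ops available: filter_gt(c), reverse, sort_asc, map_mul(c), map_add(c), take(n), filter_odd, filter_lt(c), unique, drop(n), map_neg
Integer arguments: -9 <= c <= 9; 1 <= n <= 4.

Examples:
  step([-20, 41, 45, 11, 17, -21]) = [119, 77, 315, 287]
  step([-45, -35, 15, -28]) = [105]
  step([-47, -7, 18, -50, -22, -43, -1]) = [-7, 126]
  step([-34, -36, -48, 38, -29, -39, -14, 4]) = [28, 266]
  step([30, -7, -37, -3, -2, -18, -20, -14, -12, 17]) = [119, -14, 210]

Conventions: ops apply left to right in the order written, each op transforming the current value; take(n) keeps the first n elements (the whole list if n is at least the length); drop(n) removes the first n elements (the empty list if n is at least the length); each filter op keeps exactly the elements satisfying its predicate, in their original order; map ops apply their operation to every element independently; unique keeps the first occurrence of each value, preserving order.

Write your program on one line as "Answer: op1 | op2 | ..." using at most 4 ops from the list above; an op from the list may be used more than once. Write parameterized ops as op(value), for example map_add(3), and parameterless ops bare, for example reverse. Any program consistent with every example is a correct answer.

filter_gt(-3) | map_mul(7) | reverse

Check, running the answer program on each example:
  [-20, 41, 45, 11, 17, -21] -> [41, 45, 11, 17] -> [287, 315, 77, 119] -> [119, 77, 315, 287]
  [-45, -35, 15, -28] -> [15] -> [105] -> [105]
  [-47, -7, 18, -50, -22, -43, -1] -> [18, -1] -> [126, -7] -> [-7, 126]
  [-34, -36, -48, 38, -29, -39, -14, 4] -> [38, 4] -> [266, 28] -> [28, 266]
  [30, -7, -37, -3, -2, -18, -20, -14, -12, 17] -> [30, -2, 17] -> [210, -14, 119] -> [119, -14, 210]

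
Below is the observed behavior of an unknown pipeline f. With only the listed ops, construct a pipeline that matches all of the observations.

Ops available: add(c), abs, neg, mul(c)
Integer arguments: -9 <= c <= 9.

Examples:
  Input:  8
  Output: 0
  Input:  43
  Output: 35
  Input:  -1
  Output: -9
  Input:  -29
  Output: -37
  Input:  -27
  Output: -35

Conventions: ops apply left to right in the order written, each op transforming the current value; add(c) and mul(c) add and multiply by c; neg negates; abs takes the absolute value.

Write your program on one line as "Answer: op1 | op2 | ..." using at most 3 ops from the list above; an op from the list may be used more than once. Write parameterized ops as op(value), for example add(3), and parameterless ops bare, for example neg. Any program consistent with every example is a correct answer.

add(-3) | add(-3) | add(-2)

Check, running the answer program on each example:
  8 -> 5 -> 2 -> 0
  43 -> 40 -> 37 -> 35
  -1 -> -4 -> -7 -> -9
  -29 -> -32 -> -35 -> -37
  -27 -> -30 -> -33 -> -35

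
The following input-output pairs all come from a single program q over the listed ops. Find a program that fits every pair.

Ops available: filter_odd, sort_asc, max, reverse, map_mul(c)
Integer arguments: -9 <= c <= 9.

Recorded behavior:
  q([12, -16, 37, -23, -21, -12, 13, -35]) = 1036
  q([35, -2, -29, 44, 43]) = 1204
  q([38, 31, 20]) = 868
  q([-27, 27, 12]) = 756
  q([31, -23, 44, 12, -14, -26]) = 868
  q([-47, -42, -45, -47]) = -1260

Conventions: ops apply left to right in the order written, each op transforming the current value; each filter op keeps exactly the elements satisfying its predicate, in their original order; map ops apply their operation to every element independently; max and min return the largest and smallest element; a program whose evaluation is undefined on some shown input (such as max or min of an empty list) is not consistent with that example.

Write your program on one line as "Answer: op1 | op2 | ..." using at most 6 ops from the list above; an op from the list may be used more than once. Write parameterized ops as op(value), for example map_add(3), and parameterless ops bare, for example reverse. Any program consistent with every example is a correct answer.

map_mul(-7) | reverse | filter_odd | sort_asc | map_mul(-4) | max

Check, running the answer program on each example:
  [12, -16, 37, -23, -21, -12, 13, -35] -> [-84, 112, -259, 161, 147, 84, -91, 245] -> [245, -91, 84, 147, 161, -259, 112, -84] -> [245, -91, 147, 161, -259] -> [-259, -91, 147, 161, 245] -> [1036, 364, -588, -644, -980] -> 1036
  [35, -2, -29, 44, 43] -> [-245, 14, 203, -308, -301] -> [-301, -308, 203, 14, -245] -> [-301, 203, -245] -> [-301, -245, 203] -> [1204, 980, -812] -> 1204
  [38, 31, 20] -> [-266, -217, -140] -> [-140, -217, -266] -> [-217] -> [-217] -> [868] -> 868
  [-27, 27, 12] -> [189, -189, -84] -> [-84, -189, 189] -> [-189, 189] -> [-189, 189] -> [756, -756] -> 756
  [31, -23, 44, 12, -14, -26] -> [-217, 161, -308, -84, 98, 182] -> [182, 98, -84, -308, 161, -217] -> [161, -217] -> [-217, 161] -> [868, -644] -> 868
  [-47, -42, -45, -47] -> [329, 294, 315, 329] -> [329, 315, 294, 329] -> [329, 315, 329] -> [315, 329, 329] -> [-1260, -1316, -1316] -> -1260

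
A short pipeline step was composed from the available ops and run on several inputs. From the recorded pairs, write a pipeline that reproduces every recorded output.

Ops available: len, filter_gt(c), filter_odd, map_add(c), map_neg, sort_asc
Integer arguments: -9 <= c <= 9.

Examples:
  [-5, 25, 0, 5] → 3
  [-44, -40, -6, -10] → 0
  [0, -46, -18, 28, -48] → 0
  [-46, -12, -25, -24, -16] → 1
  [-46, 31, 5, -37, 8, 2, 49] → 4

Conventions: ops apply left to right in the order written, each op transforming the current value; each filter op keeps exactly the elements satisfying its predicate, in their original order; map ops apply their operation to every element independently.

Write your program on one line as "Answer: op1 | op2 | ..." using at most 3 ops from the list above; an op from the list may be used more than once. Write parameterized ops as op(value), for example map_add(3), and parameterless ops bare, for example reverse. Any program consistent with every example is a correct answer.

filter_odd | len

Check, running the answer program on each example:
  [-5, 25, 0, 5] -> [-5, 25, 5] -> 3
  [-44, -40, -6, -10] -> [] -> 0
  [0, -46, -18, 28, -48] -> [] -> 0
  [-46, -12, -25, -24, -16] -> [-25] -> 1
  [-46, 31, 5, -37, 8, 2, 49] -> [31, 5, -37, 49] -> 4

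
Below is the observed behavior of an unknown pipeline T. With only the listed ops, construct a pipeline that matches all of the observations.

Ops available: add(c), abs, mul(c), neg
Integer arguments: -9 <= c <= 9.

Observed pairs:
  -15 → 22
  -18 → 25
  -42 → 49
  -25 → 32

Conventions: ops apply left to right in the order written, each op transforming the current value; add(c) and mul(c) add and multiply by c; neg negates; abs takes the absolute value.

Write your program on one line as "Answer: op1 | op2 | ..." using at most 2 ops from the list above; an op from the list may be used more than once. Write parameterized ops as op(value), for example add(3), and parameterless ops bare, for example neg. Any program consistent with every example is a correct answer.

add(-7) | abs

Check, running the answer program on each example:
  -15 -> -22 -> 22
  -18 -> -25 -> 25
  -42 -> -49 -> 49
  -25 -> -32 -> 32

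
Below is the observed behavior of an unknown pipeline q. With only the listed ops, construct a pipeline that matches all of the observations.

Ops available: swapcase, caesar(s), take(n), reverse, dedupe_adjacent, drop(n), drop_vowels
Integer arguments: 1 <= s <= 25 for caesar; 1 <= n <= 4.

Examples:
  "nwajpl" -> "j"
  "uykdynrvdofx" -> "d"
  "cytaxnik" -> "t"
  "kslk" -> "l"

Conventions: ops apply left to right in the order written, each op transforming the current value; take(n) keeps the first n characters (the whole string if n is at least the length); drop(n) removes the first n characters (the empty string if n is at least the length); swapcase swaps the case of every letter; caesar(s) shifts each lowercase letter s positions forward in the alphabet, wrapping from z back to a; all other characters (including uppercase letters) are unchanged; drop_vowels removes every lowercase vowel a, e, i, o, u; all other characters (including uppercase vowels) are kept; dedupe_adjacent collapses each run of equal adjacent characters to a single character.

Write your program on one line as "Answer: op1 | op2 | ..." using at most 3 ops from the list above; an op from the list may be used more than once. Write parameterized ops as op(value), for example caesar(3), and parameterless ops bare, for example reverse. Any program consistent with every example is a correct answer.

drop_vowels | drop(2) | take(1)

Check, running the answer program on each example:
  "nwajpl" -> "nwjpl" -> "jpl" -> "j"
  "uykdynrvdofx" -> "ykdynrvdfx" -> "dynrvdfx" -> "d"
  "cytaxnik" -> "cytxnk" -> "txnk" -> "t"
  "kslk" -> "kslk" -> "lk" -> "l"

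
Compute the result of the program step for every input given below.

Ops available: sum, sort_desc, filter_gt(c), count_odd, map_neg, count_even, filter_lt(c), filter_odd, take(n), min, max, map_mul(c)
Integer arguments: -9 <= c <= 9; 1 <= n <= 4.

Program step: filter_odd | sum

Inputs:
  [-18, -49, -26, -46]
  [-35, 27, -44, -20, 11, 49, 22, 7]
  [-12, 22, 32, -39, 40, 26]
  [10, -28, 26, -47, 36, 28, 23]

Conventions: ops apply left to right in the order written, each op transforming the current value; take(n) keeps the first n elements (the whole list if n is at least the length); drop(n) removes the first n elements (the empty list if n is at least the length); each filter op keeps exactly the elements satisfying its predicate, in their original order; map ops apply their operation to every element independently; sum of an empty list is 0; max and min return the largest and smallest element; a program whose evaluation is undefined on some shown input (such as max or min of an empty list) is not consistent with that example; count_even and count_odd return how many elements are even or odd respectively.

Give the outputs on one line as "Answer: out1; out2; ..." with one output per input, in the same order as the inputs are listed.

Execution, op by op:
  [-18, -49, -26, -46] -> [-49] -> -49
  [-35, 27, -44, -20, 11, 49, 22, 7] -> [-35, 27, 11, 49, 7] -> 59
  [-12, 22, 32, -39, 40, 26] -> [-39] -> -39
  [10, -28, 26, -47, 36, 28, 23] -> [-47, 23] -> -24

-49; 59; -39; -24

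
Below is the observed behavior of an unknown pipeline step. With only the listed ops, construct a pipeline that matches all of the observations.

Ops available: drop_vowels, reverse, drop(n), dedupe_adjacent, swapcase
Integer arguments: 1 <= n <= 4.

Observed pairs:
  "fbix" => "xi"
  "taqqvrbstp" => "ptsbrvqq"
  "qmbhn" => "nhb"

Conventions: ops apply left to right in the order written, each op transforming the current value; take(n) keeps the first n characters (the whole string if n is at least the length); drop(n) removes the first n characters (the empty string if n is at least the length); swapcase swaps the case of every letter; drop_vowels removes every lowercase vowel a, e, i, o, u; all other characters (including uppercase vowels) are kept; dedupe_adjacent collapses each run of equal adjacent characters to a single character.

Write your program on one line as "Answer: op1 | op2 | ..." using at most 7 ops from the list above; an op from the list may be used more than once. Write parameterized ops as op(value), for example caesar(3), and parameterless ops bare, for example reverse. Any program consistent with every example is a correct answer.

reverse | swapcase | reverse | drop(2) | reverse | swapcase

Check, running the answer program on each example:
  "fbix" -> "xibf" -> "XIBF" -> "FBIX" -> "IX" -> "XI" -> "xi"
  "taqqvrbstp" -> "ptsbrvqqat" -> "PTSBRVQQAT" -> "TAQQVRBSTP" -> "QQVRBSTP" -> "PTSBRVQQ" -> "ptsbrvqq"
  "qmbhn" -> "nhbmq" -> "NHBMQ" -> "QMBHN" -> "BHN" -> "NHB" -> "nhb"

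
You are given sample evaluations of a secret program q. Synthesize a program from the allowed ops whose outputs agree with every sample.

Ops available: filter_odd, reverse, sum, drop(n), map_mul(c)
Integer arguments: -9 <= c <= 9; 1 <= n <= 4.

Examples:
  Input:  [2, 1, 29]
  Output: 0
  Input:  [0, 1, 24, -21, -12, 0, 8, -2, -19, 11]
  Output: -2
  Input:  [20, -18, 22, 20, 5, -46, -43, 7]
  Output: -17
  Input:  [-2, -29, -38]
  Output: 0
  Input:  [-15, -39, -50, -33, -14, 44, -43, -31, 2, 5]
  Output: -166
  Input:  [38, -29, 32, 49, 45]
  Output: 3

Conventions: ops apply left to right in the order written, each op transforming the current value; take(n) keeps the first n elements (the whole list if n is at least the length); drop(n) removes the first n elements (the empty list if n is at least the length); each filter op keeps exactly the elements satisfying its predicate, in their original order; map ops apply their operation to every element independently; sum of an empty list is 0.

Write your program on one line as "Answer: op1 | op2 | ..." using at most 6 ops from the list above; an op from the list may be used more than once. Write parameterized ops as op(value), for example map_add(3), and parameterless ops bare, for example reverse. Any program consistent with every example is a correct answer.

drop(1) | reverse | drop(1) | drop(1) | sum

Check, running the answer program on each example:
  [2, 1, 29] -> [1, 29] -> [29, 1] -> [1] -> [] -> 0
  [0, 1, 24, -21, -12, 0, 8, -2, -19, 11] -> [1, 24, -21, -12, 0, 8, -2, -19, 11] -> [11, -19, -2, 8, 0, -12, -21, 24, 1] -> [-19, -2, 8, 0, -12, -21, 24, 1] -> [-2, 8, 0, -12, -21, 24, 1] -> -2
  [20, -18, 22, 20, 5, -46, -43, 7] -> [-18, 22, 20, 5, -46, -43, 7] -> [7, -43, -46, 5, 20, 22, -18] -> [-43, -46, 5, 20, 22, -18] -> [-46, 5, 20, 22, -18] -> -17
  [-2, -29, -38] -> [-29, -38] -> [-38, -29] -> [-29] -> [] -> 0
  [-15, -39, -50, -33, -14, 44, -43, -31, 2, 5] -> [-39, -50, -33, -14, 44, -43, -31, 2, 5] -> [5, 2, -31, -43, 44, -14, -33, -50, -39] -> [2, -31, -43, 44, -14, -33, -50, -39] -> [-31, -43, 44, -14, -33, -50, -39] -> -166
  [38, -29, 32, 49, 45] -> [-29, 32, 49, 45] -> [45, 49, 32, -29] -> [49, 32, -29] -> [32, -29] -> 3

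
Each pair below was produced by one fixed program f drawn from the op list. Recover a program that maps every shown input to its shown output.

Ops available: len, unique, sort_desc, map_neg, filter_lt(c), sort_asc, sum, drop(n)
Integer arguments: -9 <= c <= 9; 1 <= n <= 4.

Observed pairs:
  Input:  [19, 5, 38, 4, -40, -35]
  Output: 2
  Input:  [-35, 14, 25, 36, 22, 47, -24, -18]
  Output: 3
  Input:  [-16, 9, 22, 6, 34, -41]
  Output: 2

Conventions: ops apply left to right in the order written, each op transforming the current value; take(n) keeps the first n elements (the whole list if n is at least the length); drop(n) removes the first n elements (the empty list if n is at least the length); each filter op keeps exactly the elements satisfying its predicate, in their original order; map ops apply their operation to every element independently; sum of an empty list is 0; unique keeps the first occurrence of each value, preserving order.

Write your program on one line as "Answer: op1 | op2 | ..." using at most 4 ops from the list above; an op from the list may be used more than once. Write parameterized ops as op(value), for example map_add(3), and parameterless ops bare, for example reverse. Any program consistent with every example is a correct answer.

sort_desc | filter_lt(2) | sort_asc | len

Check, running the answer program on each example:
  [19, 5, 38, 4, -40, -35] -> [38, 19, 5, 4, -35, -40] -> [-35, -40] -> [-40, -35] -> 2
  [-35, 14, 25, 36, 22, 47, -24, -18] -> [47, 36, 25, 22, 14, -18, -24, -35] -> [-18, -24, -35] -> [-35, -24, -18] -> 3
  [-16, 9, 22, 6, 34, -41] -> [34, 22, 9, 6, -16, -41] -> [-16, -41] -> [-41, -16] -> 2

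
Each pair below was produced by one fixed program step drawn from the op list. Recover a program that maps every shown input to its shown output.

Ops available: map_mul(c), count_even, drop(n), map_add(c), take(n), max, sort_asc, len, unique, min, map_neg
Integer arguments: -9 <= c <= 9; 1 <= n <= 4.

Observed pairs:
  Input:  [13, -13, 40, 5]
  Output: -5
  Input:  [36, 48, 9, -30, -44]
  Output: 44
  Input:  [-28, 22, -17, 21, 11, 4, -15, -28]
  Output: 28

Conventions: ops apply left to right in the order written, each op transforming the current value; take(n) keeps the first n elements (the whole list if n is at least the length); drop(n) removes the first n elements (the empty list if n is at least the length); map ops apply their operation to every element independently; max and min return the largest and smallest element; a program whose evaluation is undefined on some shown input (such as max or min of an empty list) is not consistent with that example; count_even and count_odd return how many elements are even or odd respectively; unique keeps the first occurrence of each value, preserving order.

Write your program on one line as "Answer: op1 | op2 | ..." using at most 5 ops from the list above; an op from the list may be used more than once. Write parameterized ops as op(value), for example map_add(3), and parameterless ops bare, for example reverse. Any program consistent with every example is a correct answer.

drop(2) | sort_asc | map_neg | take(3) | max

Check, running the answer program on each example:
  [13, -13, 40, 5] -> [40, 5] -> [5, 40] -> [-5, -40] -> [-5, -40] -> -5
  [36, 48, 9, -30, -44] -> [9, -30, -44] -> [-44, -30, 9] -> [44, 30, -9] -> [44, 30, -9] -> 44
  [-28, 22, -17, 21, 11, 4, -15, -28] -> [-17, 21, 11, 4, -15, -28] -> [-28, -17, -15, 4, 11, 21] -> [28, 17, 15, -4, -11, -21] -> [28, 17, 15] -> 28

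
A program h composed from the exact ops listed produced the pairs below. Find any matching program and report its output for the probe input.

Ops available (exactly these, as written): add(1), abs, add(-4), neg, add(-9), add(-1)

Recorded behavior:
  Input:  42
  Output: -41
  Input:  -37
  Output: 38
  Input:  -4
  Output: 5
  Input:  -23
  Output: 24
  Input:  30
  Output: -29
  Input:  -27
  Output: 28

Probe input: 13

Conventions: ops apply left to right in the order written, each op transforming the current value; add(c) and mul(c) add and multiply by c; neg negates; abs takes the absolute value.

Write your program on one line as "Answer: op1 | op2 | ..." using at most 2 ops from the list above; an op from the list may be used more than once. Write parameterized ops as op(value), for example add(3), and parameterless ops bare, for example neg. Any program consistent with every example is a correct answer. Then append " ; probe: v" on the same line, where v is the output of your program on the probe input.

add(-1) | neg ; probe: -12

Check, running the answer program on each example:
  42 -> 41 -> -41
  -37 -> -38 -> 38
  -4 -> -5 -> 5
  -23 -> -24 -> 24
  30 -> 29 -> -29
  -27 -> -28 -> 28
  probe: 13 -> 12 -> -12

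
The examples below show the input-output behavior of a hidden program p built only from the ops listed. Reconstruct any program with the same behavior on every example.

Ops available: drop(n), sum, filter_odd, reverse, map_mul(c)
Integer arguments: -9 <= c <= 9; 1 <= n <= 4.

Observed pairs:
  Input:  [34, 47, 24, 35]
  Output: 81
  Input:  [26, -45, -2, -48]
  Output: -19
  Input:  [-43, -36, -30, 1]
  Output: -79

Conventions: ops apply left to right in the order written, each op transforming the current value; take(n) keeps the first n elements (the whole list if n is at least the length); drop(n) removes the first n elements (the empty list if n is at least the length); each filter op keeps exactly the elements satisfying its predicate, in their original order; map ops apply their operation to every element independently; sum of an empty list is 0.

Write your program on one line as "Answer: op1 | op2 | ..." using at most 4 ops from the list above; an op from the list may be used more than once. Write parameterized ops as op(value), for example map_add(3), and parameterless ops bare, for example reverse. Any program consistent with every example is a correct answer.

reverse | drop(2) | sum

Check, running the answer program on each example:
  [34, 47, 24, 35] -> [35, 24, 47, 34] -> [47, 34] -> 81
  [26, -45, -2, -48] -> [-48, -2, -45, 26] -> [-45, 26] -> -19
  [-43, -36, -30, 1] -> [1, -30, -36, -43] -> [-36, -43] -> -79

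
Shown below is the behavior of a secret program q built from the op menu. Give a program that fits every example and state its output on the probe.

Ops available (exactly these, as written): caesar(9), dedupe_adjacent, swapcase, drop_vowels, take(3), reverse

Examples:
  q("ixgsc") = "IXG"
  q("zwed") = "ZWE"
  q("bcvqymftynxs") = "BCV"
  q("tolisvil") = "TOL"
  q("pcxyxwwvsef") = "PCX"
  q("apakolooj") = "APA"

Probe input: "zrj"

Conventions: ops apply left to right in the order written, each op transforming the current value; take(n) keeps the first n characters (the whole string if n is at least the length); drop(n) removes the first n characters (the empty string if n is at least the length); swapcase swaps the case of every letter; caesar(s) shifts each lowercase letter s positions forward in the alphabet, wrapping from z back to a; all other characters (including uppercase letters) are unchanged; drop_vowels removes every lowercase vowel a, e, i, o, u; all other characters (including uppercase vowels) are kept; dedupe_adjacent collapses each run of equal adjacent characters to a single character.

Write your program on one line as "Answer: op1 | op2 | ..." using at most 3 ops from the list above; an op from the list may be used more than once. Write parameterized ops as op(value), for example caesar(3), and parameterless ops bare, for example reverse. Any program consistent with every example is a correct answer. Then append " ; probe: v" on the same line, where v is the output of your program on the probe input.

swapcase | take(3) ; probe: "ZRJ"

Check, running the answer program on each example:
  "ixgsc" -> "IXGSC" -> "IXG"
  "zwed" -> "ZWED" -> "ZWE"
  "bcvqymftynxs" -> "BCVQYMFTYNXS" -> "BCV"
  "tolisvil" -> "TOLISVIL" -> "TOL"
  "pcxyxwwvsef" -> "PCXYXWWVSEF" -> "PCX"
  "apakolooj" -> "APAKOLOOJ" -> "APA"
  probe: "zrj" -> "ZRJ" -> "ZRJ"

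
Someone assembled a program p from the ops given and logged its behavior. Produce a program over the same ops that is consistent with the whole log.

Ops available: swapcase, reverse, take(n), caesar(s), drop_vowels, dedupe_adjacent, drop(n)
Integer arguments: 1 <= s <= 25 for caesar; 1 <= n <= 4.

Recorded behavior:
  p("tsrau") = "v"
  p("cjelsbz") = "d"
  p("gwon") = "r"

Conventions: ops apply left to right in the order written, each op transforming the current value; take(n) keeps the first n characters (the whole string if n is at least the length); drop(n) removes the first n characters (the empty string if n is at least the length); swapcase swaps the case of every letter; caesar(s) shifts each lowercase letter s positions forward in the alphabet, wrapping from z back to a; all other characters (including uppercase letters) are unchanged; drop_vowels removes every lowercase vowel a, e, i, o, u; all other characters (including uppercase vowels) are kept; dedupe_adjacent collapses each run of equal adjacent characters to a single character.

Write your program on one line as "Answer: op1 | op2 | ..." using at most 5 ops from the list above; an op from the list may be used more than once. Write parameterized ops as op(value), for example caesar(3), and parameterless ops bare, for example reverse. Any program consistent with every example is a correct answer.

drop_vowels | reverse | take(2) | caesar(4) | take(1)

Check, running the answer program on each example:
  "tsrau" -> "tsr" -> "rst" -> "rs" -> "vw" -> "v"
  "cjelsbz" -> "cjlsbz" -> "zbsljc" -> "zb" -> "df" -> "d"
  "gwon" -> "gwn" -> "nwg" -> "nw" -> "ra" -> "r"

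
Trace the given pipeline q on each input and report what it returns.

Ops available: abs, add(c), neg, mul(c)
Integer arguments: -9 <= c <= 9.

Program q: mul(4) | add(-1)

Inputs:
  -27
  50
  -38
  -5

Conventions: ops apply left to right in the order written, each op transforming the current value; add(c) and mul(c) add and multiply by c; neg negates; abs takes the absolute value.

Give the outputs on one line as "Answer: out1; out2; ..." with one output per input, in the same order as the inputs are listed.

-109; 199; -153; -21

Execution, op by op:
  -27 -> -108 -> -109
  50 -> 200 -> 199
  -38 -> -152 -> -153
  -5 -> -20 -> -21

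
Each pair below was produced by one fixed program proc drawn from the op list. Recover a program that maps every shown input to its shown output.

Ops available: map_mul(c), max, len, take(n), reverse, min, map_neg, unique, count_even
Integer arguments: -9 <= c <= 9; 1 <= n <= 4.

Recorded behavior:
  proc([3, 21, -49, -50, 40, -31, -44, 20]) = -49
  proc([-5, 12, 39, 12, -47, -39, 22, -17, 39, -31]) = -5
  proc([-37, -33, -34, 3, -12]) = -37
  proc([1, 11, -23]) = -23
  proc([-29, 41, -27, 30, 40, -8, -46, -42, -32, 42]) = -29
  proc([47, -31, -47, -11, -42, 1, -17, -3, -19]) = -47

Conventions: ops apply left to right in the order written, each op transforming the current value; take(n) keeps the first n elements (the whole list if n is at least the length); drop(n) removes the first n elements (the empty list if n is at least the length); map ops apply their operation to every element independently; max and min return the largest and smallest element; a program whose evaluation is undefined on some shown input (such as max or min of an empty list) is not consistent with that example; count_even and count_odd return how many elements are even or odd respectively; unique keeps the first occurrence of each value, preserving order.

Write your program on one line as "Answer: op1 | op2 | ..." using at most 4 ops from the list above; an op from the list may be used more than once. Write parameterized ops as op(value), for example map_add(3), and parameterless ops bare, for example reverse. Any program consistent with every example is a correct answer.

unique | take(3) | min

Check, running the answer program on each example:
  [3, 21, -49, -50, 40, -31, -44, 20] -> [3, 21, -49, -50, 40, -31, -44, 20] -> [3, 21, -49] -> -49
  [-5, 12, 39, 12, -47, -39, 22, -17, 39, -31] -> [-5, 12, 39, -47, -39, 22, -17, -31] -> [-5, 12, 39] -> -5
  [-37, -33, -34, 3, -12] -> [-37, -33, -34, 3, -12] -> [-37, -33, -34] -> -37
  [1, 11, -23] -> [1, 11, -23] -> [1, 11, -23] -> -23
  [-29, 41, -27, 30, 40, -8, -46, -42, -32, 42] -> [-29, 41, -27, 30, 40, -8, -46, -42, -32, 42] -> [-29, 41, -27] -> -29
  [47, -31, -47, -11, -42, 1, -17, -3, -19] -> [47, -31, -47, -11, -42, 1, -17, -3, -19] -> [47, -31, -47] -> -47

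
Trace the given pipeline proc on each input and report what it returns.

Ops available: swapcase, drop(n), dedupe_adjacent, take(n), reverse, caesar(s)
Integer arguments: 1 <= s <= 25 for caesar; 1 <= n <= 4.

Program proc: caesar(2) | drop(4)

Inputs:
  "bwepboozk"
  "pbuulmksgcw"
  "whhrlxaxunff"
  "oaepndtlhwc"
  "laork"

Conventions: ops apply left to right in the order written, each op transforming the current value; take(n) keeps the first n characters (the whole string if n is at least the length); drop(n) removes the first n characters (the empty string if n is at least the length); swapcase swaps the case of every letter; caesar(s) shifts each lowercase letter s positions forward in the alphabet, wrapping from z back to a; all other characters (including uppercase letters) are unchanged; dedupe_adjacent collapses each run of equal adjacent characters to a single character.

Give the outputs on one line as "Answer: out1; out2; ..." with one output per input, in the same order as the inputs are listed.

"dqqbm"; "nomuiey"; "nzczwphh"; "pfvnjye"; "m"

Execution, op by op:
  "bwepboozk" -> "dygrdqqbm" -> "dqqbm"
  "pbuulmksgcw" -> "rdwwnomuiey" -> "nomuiey"
  "whhrlxaxunff" -> "yjjtnzczwphh" -> "nzczwphh"
  "oaepndtlhwc" -> "qcgrpfvnjye" -> "pfvnjye"
  "laork" -> "ncqtm" -> "m"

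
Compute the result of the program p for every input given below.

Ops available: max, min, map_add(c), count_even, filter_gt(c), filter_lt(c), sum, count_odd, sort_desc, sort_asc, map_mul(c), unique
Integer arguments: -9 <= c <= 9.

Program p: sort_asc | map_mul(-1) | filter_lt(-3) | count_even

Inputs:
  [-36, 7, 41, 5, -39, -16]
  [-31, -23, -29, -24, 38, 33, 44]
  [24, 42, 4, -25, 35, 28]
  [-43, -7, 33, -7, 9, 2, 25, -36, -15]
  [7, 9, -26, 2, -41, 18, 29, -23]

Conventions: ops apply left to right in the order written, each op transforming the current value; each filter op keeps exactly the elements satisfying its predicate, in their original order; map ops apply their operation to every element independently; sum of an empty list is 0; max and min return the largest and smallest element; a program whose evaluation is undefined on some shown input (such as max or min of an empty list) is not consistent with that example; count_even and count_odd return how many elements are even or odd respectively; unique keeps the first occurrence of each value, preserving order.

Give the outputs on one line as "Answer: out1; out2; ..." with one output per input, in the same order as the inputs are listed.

Execution, op by op:
  [-36, 7, 41, 5, -39, -16] -> [-39, -36, -16, 5, 7, 41] -> [39, 36, 16, -5, -7, -41] -> [-5, -7, -41] -> 0
  [-31, -23, -29, -24, 38, 33, 44] -> [-31, -29, -24, -23, 33, 38, 44] -> [31, 29, 24, 23, -33, -38, -44] -> [-33, -38, -44] -> 2
  [24, 42, 4, -25, 35, 28] -> [-25, 4, 24, 28, 35, 42] -> [25, -4, -24, -28, -35, -42] -> [-4, -24, -28, -35, -42] -> 4
  [-43, -7, 33, -7, 9, 2, 25, -36, -15] -> [-43, -36, -15, -7, -7, 2, 9, 25, 33] -> [43, 36, 15, 7, 7, -2, -9, -25, -33] -> [-9, -25, -33] -> 0
  [7, 9, -26, 2, -41, 18, 29, -23] -> [-41, -26, -23, 2, 7, 9, 18, 29] -> [41, 26, 23, -2, -7, -9, -18, -29] -> [-7, -9, -18, -29] -> 1

0; 2; 4; 0; 1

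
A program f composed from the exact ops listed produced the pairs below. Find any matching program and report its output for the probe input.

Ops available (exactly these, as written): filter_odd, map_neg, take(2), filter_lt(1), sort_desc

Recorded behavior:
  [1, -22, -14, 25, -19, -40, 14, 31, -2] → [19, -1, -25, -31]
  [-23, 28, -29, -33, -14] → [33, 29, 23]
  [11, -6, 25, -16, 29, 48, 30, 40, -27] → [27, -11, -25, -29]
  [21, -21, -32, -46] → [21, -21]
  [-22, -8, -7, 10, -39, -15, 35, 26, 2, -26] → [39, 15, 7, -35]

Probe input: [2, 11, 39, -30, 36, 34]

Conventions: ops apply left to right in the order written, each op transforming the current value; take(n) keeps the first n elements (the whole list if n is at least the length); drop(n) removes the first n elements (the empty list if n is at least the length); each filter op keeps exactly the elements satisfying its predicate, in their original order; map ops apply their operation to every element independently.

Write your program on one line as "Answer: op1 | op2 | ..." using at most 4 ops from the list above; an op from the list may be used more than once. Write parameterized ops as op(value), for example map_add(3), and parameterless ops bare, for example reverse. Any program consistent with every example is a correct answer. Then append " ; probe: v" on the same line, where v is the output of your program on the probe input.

map_neg | sort_desc | filter_odd ; probe: [-11, -39]

Check, running the answer program on each example:
  [1, -22, -14, 25, -19, -40, 14, 31, -2] -> [-1, 22, 14, -25, 19, 40, -14, -31, 2] -> [40, 22, 19, 14, 2, -1, -14, -25, -31] -> [19, -1, -25, -31]
  [-23, 28, -29, -33, -14] -> [23, -28, 29, 33, 14] -> [33, 29, 23, 14, -28] -> [33, 29, 23]
  [11, -6, 25, -16, 29, 48, 30, 40, -27] -> [-11, 6, -25, 16, -29, -48, -30, -40, 27] -> [27, 16, 6, -11, -25, -29, -30, -40, -48] -> [27, -11, -25, -29]
  [21, -21, -32, -46] -> [-21, 21, 32, 46] -> [46, 32, 21, -21] -> [21, -21]
  [-22, -8, -7, 10, -39, -15, 35, 26, 2, -26] -> [22, 8, 7, -10, 39, 15, -35, -26, -2, 26] -> [39, 26, 22, 15, 8, 7, -2, -10, -26, -35] -> [39, 15, 7, -35]
  probe: [2, 11, 39, -30, 36, 34] -> [-2, -11, -39, 30, -36, -34] -> [30, -2, -11, -34, -36, -39] -> [-11, -39]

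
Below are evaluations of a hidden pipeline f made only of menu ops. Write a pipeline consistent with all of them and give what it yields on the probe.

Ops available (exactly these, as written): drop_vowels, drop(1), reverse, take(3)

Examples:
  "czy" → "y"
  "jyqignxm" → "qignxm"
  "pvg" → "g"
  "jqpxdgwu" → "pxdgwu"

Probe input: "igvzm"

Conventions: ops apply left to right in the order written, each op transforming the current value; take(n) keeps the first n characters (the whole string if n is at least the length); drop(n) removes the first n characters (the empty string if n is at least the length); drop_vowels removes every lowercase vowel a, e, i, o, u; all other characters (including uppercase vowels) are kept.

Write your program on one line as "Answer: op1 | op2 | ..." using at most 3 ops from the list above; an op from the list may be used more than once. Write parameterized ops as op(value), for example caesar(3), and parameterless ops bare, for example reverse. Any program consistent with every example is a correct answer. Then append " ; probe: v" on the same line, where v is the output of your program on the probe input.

drop(1) | drop(1) ; probe: "vzm"

Check, running the answer program on each example:
  "czy" -> "zy" -> "y"
  "jyqignxm" -> "yqignxm" -> "qignxm"
  "pvg" -> "vg" -> "g"
  "jqpxdgwu" -> "qpxdgwu" -> "pxdgwu"
  probe: "igvzm" -> "gvzm" -> "vzm"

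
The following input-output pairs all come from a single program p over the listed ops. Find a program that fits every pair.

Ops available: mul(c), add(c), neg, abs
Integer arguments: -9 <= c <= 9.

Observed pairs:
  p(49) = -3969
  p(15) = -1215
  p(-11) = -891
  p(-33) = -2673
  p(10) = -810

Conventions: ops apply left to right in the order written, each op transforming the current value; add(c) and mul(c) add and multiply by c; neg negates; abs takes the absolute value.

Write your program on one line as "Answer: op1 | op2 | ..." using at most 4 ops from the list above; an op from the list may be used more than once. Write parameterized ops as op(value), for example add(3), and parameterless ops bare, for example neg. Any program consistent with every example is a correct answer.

mul(-9) | abs | mul(-9)

Check, running the answer program on each example:
  49 -> -441 -> 441 -> -3969
  15 -> -135 -> 135 -> -1215
  -11 -> 99 -> 99 -> -891
  -33 -> 297 -> 297 -> -2673
  10 -> -90 -> 90 -> -810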